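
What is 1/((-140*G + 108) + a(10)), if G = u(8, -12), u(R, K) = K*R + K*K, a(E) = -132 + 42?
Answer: -1/6702 ≈ -0.00014921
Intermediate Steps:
a(E) = -90
u(R, K) = K² + K*R (u(R, K) = K*R + K² = K² + K*R)
G = 48 (G = -12*(-12 + 8) = -12*(-4) = 48)
1/((-140*G + 108) + a(10)) = 1/((-140*48 + 108) - 90) = 1/((-6720 + 108) - 90) = 1/(-6612 - 90) = 1/(-6702) = -1/6702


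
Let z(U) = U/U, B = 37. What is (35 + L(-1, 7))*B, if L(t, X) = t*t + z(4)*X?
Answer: 1591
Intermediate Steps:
z(U) = 1
L(t, X) = X + t² (L(t, X) = t*t + 1*X = t² + X = X + t²)
(35 + L(-1, 7))*B = (35 + (7 + (-1)²))*37 = (35 + (7 + 1))*37 = (35 + 8)*37 = 43*37 = 1591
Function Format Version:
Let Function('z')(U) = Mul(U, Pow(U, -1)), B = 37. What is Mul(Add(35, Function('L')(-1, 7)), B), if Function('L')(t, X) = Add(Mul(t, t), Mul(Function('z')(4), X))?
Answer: 1591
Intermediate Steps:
Function('z')(U) = 1
Function('L')(t, X) = Add(X, Pow(t, 2)) (Function('L')(t, X) = Add(Mul(t, t), Mul(1, X)) = Add(Pow(t, 2), X) = Add(X, Pow(t, 2)))
Mul(Add(35, Function('L')(-1, 7)), B) = Mul(Add(35, Add(7, Pow(-1, 2))), 37) = Mul(Add(35, Add(7, 1)), 37) = Mul(Add(35, 8), 37) = Mul(43, 37) = 1591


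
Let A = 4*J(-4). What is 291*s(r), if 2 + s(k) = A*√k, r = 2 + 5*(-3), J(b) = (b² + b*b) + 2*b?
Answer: -582 + 27936*I*√13 ≈ -582.0 + 1.0072e+5*I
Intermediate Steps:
J(b) = 2*b + 2*b² (J(b) = (b² + b²) + 2*b = 2*b² + 2*b = 2*b + 2*b²)
r = -13 (r = 2 - 15 = -13)
A = 96 (A = 4*(2*(-4)*(1 - 4)) = 4*(2*(-4)*(-3)) = 4*24 = 96)
s(k) = -2 + 96*√k
291*s(r) = 291*(-2 + 96*√(-13)) = 291*(-2 + 96*(I*√13)) = 291*(-2 + 96*I*√13) = -582 + 27936*I*√13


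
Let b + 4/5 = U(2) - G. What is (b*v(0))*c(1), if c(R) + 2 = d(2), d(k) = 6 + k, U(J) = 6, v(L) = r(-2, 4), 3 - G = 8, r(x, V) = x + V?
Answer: 612/5 ≈ 122.40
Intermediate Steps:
r(x, V) = V + x
G = -5 (G = 3 - 1*8 = 3 - 8 = -5)
v(L) = 2 (v(L) = 4 - 2 = 2)
c(R) = 6 (c(R) = -2 + (6 + 2) = -2 + 8 = 6)
b = 51/5 (b = -⅘ + (6 - 1*(-5)) = -⅘ + (6 + 5) = -⅘ + 11 = 51/5 ≈ 10.200)
(b*v(0))*c(1) = ((51/5)*2)*6 = (102/5)*6 = 612/5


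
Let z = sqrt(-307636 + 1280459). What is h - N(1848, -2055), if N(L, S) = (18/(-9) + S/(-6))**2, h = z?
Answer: -463761/4 + sqrt(972823) ≈ -1.1495e+5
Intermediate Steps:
z = sqrt(972823) ≈ 986.32
h = sqrt(972823) ≈ 986.32
N(L, S) = (-2 - S/6)**2 (N(L, S) = (18*(-1/9) + S*(-1/6))**2 = (-2 - S/6)**2)
h - N(1848, -2055) = sqrt(972823) - (12 - 2055)**2/36 = sqrt(972823) - (-2043)**2/36 = sqrt(972823) - 4173849/36 = sqrt(972823) - 1*463761/4 = sqrt(972823) - 463761/4 = -463761/4 + sqrt(972823)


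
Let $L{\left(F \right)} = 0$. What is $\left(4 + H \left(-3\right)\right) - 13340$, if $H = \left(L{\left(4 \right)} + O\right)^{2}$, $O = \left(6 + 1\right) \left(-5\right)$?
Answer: $-17011$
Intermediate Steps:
$O = -35$ ($O = 7 \left(-5\right) = -35$)
$H = 1225$ ($H = \left(0 - 35\right)^{2} = \left(-35\right)^{2} = 1225$)
$\left(4 + H \left(-3\right)\right) - 13340 = \left(4 + 1225 \left(-3\right)\right) - 13340 = \left(4 - 3675\right) - 13340 = -3671 - 13340 = -17011$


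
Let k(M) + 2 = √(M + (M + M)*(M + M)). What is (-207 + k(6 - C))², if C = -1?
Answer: (209 - √203)² ≈ 37928.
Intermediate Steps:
k(M) = -2 + √(M + 4*M²) (k(M) = -2 + √(M + (M + M)*(M + M)) = -2 + √(M + (2*M)*(2*M)) = -2 + √(M + 4*M²))
(-207 + k(6 - C))² = (-207 + (-2 + √((6 - 1*(-1))*(1 + 4*(6 - 1*(-1))))))² = (-207 + (-2 + √((6 + 1)*(1 + 4*(6 + 1)))))² = (-207 + (-2 + √(7*(1 + 4*7))))² = (-207 + (-2 + √(7*(1 + 28))))² = (-207 + (-2 + √(7*29)))² = (-207 + (-2 + √203))² = (-209 + √203)²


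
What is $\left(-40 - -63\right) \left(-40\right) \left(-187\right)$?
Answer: $172040$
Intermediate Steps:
$\left(-40 - -63\right) \left(-40\right) \left(-187\right) = \left(-40 + 63\right) \left(-40\right) \left(-187\right) = 23 \left(-40\right) \left(-187\right) = \left(-920\right) \left(-187\right) = 172040$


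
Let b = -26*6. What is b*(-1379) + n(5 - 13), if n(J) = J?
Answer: 215116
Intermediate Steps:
b = -156
b*(-1379) + n(5 - 13) = -156*(-1379) + (5 - 13) = 215124 - 8 = 215116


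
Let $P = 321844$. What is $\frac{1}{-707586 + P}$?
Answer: $- \frac{1}{385742} \approx -2.5924 \cdot 10^{-6}$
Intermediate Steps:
$\frac{1}{-707586 + P} = \frac{1}{-707586 + 321844} = \frac{1}{-385742} = - \frac{1}{385742}$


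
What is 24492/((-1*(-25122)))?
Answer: 4082/4187 ≈ 0.97492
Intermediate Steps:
24492/((-1*(-25122))) = 24492/25122 = 24492*(1/25122) = 4082/4187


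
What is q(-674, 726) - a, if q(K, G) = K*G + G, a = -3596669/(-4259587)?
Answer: -2081229285695/4259587 ≈ -4.8860e+5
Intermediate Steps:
a = 3596669/4259587 (a = -3596669*(-1/4259587) = 3596669/4259587 ≈ 0.84437)
q(K, G) = G + G*K (q(K, G) = G*K + G = G + G*K)
q(-674, 726) - a = 726*(1 - 674) - 1*3596669/4259587 = 726*(-673) - 3596669/4259587 = -488598 - 3596669/4259587 = -2081229285695/4259587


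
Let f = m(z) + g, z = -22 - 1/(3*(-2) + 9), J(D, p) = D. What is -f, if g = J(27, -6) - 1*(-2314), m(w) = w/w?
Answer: -2342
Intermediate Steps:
z = -67/3 (z = -22 - 1/(-6 + 9) = -22 - 1/3 = -22 - 1*⅓ = -22 - ⅓ = -67/3 ≈ -22.333)
m(w) = 1
g = 2341 (g = 27 - 1*(-2314) = 27 + 2314 = 2341)
f = 2342 (f = 1 + 2341 = 2342)
-f = -1*2342 = -2342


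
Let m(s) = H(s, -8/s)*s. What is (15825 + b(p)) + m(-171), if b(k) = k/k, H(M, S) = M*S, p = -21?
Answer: 17194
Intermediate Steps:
b(k) = 1
m(s) = -8*s (m(s) = (s*(-8/s))*s = -8*s)
(15825 + b(p)) + m(-171) = (15825 + 1) - 8*(-171) = 15826 + 1368 = 17194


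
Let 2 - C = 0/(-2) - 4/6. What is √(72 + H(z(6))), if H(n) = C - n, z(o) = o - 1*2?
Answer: 2*√159/3 ≈ 8.4063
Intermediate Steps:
C = 8/3 (C = 2 - (0/(-2) - 4/6) = 2 - (0*(-½) - 4*⅙) = 2 - (0 - ⅔) = 2 - 1*(-⅔) = 2 + ⅔ = 8/3 ≈ 2.6667)
z(o) = -2 + o (z(o) = o - 2 = -2 + o)
H(n) = 8/3 - n
√(72 + H(z(6))) = √(72 + (8/3 - (-2 + 6))) = √(72 + (8/3 - 1*4)) = √(72 + (8/3 - 4)) = √(72 - 4/3) = √(212/3) = 2*√159/3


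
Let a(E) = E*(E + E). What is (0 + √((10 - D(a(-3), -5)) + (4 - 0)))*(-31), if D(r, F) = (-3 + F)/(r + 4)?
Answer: -31*√1738/11 ≈ -117.49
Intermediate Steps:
a(E) = 2*E² (a(E) = E*(2*E) = 2*E²)
D(r, F) = (-3 + F)/(4 + r)
(0 + √((10 - D(a(-3), -5)) + (4 - 0)))*(-31) = (0 + √((10 - (-3 - 5)/(4 + 2*(-3)²)) + (4 - 0)))*(-31) = (0 + √((10 - (-8)/(4 + 2*9)) + (4 - 1*0)))*(-31) = (0 + √((10 - (-8)/(4 + 18)) + (4 + 0)))*(-31) = (0 + √((10 - (-8)/22) + 4))*(-31) = (0 + √((10 - 1*(-4/11)) + 4))*(-31) = (0 + √((10 + 4/11) + 4))*(-31) = (0 + √(114/11 + 4))*(-31) = (0 + √(158/11))*(-31) = (0 + √1738/11)*(-31) = (√1738/11)*(-31) = -31*√1738/11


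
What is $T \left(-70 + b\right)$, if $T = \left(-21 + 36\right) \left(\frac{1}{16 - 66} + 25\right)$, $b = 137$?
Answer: $\frac{251049}{10} \approx 25105.0$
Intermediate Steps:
$T = \frac{3747}{10}$ ($T = 15 \left(\frac{1}{-50} + 25\right) = 15 \left(- \frac{1}{50} + 25\right) = 15 \cdot \frac{1249}{50} = \frac{3747}{10} \approx 374.7$)
$T \left(-70 + b\right) = \frac{3747 \left(-70 + 137\right)}{10} = \frac{3747}{10} \cdot 67 = \frac{251049}{10}$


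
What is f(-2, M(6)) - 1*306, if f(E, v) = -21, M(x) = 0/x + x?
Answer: -327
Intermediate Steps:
M(x) = x (M(x) = 0 + x = x)
f(-2, M(6)) - 1*306 = -21 - 1*306 = -21 - 306 = -327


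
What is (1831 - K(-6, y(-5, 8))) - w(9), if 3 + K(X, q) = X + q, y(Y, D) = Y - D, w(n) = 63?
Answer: 1790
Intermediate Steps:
K(X, q) = -3 + X + q (K(X, q) = -3 + (X + q) = -3 + X + q)
(1831 - K(-6, y(-5, 8))) - w(9) = (1831 - (-3 - 6 + (-5 - 1*8))) - 1*63 = (1831 - (-3 - 6 + (-5 - 8))) - 63 = (1831 - (-3 - 6 - 13)) - 63 = (1831 - 1*(-22)) - 63 = (1831 + 22) - 63 = 1853 - 63 = 1790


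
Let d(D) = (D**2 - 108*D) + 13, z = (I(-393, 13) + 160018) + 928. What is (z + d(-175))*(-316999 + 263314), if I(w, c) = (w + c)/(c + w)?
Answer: -11299887225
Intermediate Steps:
I(w, c) = 1 (I(w, c) = (c + w)/(c + w) = 1)
z = 160947 (z = (1 + 160018) + 928 = 160019 + 928 = 160947)
d(D) = 13 + D**2 - 108*D
(z + d(-175))*(-316999 + 263314) = (160947 + (13 + (-175)**2 - 108*(-175)))*(-316999 + 263314) = (160947 + (13 + 30625 + 18900))*(-53685) = (160947 + 49538)*(-53685) = 210485*(-53685) = -11299887225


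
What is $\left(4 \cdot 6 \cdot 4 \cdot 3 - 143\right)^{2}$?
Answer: $21025$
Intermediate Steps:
$\left(4 \cdot 6 \cdot 4 \cdot 3 - 143\right)^{2} = \left(4 \cdot 24 \cdot 3 - 143\right)^{2} = \left(4 \cdot 72 - 143\right)^{2} = \left(288 - 143\right)^{2} = 145^{2} = 21025$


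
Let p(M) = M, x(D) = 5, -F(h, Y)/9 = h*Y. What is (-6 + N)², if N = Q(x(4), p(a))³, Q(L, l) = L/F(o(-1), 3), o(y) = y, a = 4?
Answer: 13917628729/387420489 ≈ 35.924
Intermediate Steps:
F(h, Y) = -9*Y*h (F(h, Y) = -9*h*Y = -9*Y*h)
Q(L, l) = L/27 (Q(L, l) = L/((-9*3*(-1))) = L/27)
N = 125/19683 (N = ((1/27)*5)³ = (5/27)³ = 125/19683 ≈ 0.0063507)
(-6 + N)² = (-6 + 125/19683)² = (-117973/19683)² = 13917628729/387420489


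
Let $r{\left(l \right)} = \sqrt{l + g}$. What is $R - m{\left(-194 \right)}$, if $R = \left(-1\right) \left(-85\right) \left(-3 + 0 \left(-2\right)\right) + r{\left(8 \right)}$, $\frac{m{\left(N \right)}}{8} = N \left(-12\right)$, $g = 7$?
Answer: $-18879 + \sqrt{15} \approx -18875.0$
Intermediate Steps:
$r{\left(l \right)} = \sqrt{7 + l}$ ($r{\left(l \right)} = \sqrt{l + 7} = \sqrt{7 + l}$)
$m{\left(N \right)} = - 96 N$ ($m{\left(N \right)} = 8 N \left(-12\right) = 8 \left(- 12 N\right) = - 96 N$)
$R = -255 + \sqrt{15}$ ($R = \left(-1\right) \left(-85\right) \left(-3 + 0 \left(-2\right)\right) + \sqrt{7 + 8} = 85 \left(-3 + 0\right) + \sqrt{15} = 85 \left(-3\right) + \sqrt{15} = -255 + \sqrt{15} \approx -251.13$)
$R - m{\left(-194 \right)} = \left(-255 + \sqrt{15}\right) - \left(-96\right) \left(-194\right) = \left(-255 + \sqrt{15}\right) - 18624 = -18879 + \sqrt{15}$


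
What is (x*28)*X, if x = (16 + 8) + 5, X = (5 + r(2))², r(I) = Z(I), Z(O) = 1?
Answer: 29232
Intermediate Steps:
r(I) = 1
X = 36 (X = (5 + 1)² = 6² = 36)
x = 29 (x = 24 + 5 = 29)
(x*28)*X = (29*28)*36 = 812*36 = 29232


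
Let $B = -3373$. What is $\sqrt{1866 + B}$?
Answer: $i \sqrt{1507} \approx 38.82 i$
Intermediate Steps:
$\sqrt{1866 + B} = \sqrt{1866 - 3373} = \sqrt{-1507} = i \sqrt{1507}$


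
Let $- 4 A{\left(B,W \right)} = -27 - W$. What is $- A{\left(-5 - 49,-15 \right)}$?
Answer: $-3$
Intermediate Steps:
$A{\left(B,W \right)} = \frac{27}{4} + \frac{W}{4}$ ($A{\left(B,W \right)} = - \frac{-27 - W}{4} = \frac{27}{4} + \frac{W}{4}$)
$- A{\left(-5 - 49,-15 \right)} = - (\frac{27}{4} + \frac{1}{4} \left(-15\right)) = - (\frac{27}{4} - \frac{15}{4}) = \left(-1\right) 3 = -3$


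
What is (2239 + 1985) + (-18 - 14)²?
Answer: 5248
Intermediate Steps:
(2239 + 1985) + (-18 - 14)² = 4224 + (-32)² = 4224 + 1024 = 5248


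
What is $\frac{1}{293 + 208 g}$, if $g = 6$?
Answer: $\frac{1}{1541} \approx 0.00064893$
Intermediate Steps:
$\frac{1}{293 + 208 g} = \frac{1}{293 + 208 \cdot 6} = \frac{1}{293 + 1248} = \frac{1}{1541}$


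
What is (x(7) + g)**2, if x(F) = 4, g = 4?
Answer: 64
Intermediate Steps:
(x(7) + g)**2 = (4 + 4)**2 = 8**2 = 64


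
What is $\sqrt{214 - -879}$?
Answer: $\sqrt{1093} \approx 33.061$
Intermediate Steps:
$\sqrt{214 - -879} = \sqrt{214 + 879} = \sqrt{1093}$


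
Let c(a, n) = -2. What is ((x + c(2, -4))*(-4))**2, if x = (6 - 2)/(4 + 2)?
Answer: 256/9 ≈ 28.444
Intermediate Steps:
x = 2/3 (x = 4/6 = 4*(1/6) = 2/3 ≈ 0.66667)
((x + c(2, -4))*(-4))**2 = ((2/3 - 2)*(-4))**2 = (-4/3*(-4))**2 = (16/3)**2 = 256/9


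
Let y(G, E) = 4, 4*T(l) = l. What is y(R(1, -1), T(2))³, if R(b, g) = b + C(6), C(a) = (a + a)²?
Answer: 64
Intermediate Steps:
C(a) = 4*a² (C(a) = (2*a)² = 4*a²)
T(l) = l/4
R(b, g) = 144 + b (R(b, g) = b + 4*6² = b + 4*36 = b + 144 = 144 + b)
y(R(1, -1), T(2))³ = 4³ = 64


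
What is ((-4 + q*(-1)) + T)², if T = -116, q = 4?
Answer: 15376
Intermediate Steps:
((-4 + q*(-1)) + T)² = ((-4 + 4*(-1)) - 116)² = ((-4 - 4) - 116)² = (-8 - 116)² = (-124)² = 15376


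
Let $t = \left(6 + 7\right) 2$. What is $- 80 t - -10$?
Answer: $-2070$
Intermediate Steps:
$t = 26$ ($t = 13 \cdot 2 = 26$)
$- 80 t - -10 = \left(-80\right) 26 - -10 = -2080 + 10 = -2070$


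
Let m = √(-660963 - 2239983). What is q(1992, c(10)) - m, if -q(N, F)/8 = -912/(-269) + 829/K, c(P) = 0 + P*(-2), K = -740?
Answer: -903758/49765 - I*√2900946 ≈ -18.161 - 1703.2*I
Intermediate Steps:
c(P) = -2*P (c(P) = 0 - 2*P = -2*P)
m = I*√2900946 (m = √(-2900946) = I*√2900946 ≈ 1703.2*I)
q(N, F) = -903758/49765 (q(N, F) = -8*(-912/(-269) + 829/(-740)) = -8*(-912*(-1/269) + 829*(-1/740)) = -8*(912/269 - 829/740) = -8*451879/199060 = -903758/49765)
q(1992, c(10)) - m = -903758/49765 - I*√2900946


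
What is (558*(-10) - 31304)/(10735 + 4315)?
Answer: -18442/7525 ≈ -2.4508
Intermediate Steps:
(558*(-10) - 31304)/(10735 + 4315) = (-5580 - 31304)/15050 = -36884*1/15050 = -18442/7525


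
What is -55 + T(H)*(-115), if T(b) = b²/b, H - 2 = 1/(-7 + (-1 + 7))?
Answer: -170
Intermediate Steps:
H = 1 (H = 2 + 1/(-7 + (-1 + 7)) = 2 + 1/(-7 + 6) = 2 + 1/(-1) = 2 - 1 = 1)
T(b) = b
-55 + T(H)*(-115) = -55 + 1*(-115) = -55 - 115 = -170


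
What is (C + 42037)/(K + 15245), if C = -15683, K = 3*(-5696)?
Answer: -26354/1843 ≈ -14.300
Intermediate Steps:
K = -17088
(C + 42037)/(K + 15245) = (-15683 + 42037)/(-17088 + 15245) = 26354/(-1843) = 26354*(-1/1843) = -26354/1843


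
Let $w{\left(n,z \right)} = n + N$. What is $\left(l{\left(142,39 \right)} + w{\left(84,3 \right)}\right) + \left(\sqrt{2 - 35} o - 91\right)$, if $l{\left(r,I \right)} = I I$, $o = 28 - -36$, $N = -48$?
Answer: $1466 + 64 i \sqrt{33} \approx 1466.0 + 367.65 i$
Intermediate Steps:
$o = 64$ ($o = 28 + 36 = 64$)
$w{\left(n,z \right)} = -48 + n$ ($w{\left(n,z \right)} = n - 48 = -48 + n$)
$l{\left(r,I \right)} = I^{2}$
$\left(l{\left(142,39 \right)} + w{\left(84,3 \right)}\right) + \left(\sqrt{2 - 35} o - 91\right) = \left(39^{2} + \left(-48 + 84\right)\right) - \left(91 - \sqrt{2 - 35} \cdot 64\right) = \left(1521 + 36\right) - \left(91 - \sqrt{-33} \cdot 64\right) = 1557 - \left(91 - i \sqrt{33} \cdot 64\right) = 1557 - \left(91 - 64 i \sqrt{33}\right) = 1466 + 64 i \sqrt{33}$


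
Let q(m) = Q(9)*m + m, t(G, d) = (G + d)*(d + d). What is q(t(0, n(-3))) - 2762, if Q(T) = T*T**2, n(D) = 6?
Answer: 49798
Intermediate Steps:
Q(T) = T**3
t(G, d) = 2*d*(G + d) (t(G, d) = (G + d)*(2*d) = 2*d*(G + d))
q(m) = 730*m (q(m) = 9**3*m + m = 729*m + m = 730*m)
q(t(0, n(-3))) - 2762 = 730*(2*6*(0 + 6)) - 2762 = 730*(2*6*6) - 2762 = 730*72 - 2762 = 52560 - 2762 = 49798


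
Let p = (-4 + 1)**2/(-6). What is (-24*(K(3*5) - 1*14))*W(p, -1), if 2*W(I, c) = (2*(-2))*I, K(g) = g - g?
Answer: 1008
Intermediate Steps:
K(g) = 0
p = -3/2 (p = (-3)**2*(-1/6) = 9*(-1/6) = -3/2 ≈ -1.5000)
W(I, c) = -2*I (W(I, c) = ((2*(-2))*I)/2 = (-4*I)/2 = -2*I)
(-24*(K(3*5) - 1*14))*W(p, -1) = (-24*(0 - 1*14))*(-2*(-3/2)) = -24*(0 - 14)*3 = -24*(-14)*3 = 336*3 = 1008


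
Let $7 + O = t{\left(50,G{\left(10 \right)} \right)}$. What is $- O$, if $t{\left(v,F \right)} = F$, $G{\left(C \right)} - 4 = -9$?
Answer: $12$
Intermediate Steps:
$G{\left(C \right)} = -5$ ($G{\left(C \right)} = 4 - 9 = -5$)
$O = -12$ ($O = -7 - 5 = -12$)
$- O = \left(-1\right) \left(-12\right) = 12$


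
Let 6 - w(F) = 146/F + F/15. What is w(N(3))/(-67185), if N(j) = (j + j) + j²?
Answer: 71/1007775 ≈ 7.0452e-5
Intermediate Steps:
N(j) = j² + 2*j (N(j) = 2*j + j² = j² + 2*j)
w(F) = 6 - 146/F - F/15 (w(F) = 6 - (146/F + F/15) = 6 + (-146/F - F/15) = 6 - 146/F - F/15)
w(N(3))/(-67185) = (6 - 146*1/(3*(2 + 3)) - (2 + 3)/5)/(-67185) = (6 - 146/(3*5) - 5/5)*(-1/67185) = (6 - 146/15 - 1/15*15)*(-1/67185) = (6 - 146*1/15 - 1)*(-1/67185) = (6 - 146/15 - 1)*(-1/67185) = -71/15*(-1/67185) = 71/1007775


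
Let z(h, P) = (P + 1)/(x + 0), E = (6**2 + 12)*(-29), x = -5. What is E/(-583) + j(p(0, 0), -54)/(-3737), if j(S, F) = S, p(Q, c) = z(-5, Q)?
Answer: 26010103/10893355 ≈ 2.3877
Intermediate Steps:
E = -1392 (E = (36 + 12)*(-29) = 48*(-29) = -1392)
z(h, P) = -1/5 - P/5 (z(h, P) = (P + 1)/(-5 + 0) = (1 + P)/(-5) = (1 + P)*(-1/5) = -1/5 - P/5)
p(Q, c) = -1/5 - Q/5
E/(-583) + j(p(0, 0), -54)/(-3737) = -1392/(-583) + (-1/5 - 1/5*0)/(-3737) = -1392*(-1/583) + (-1/5 + 0)*(-1/3737) = 1392/583 - 1/5*(-1/3737) = 1392/583 + 1/18685 = 26010103/10893355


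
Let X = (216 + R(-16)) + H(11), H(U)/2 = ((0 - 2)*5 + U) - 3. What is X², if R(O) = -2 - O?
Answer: 51076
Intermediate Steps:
H(U) = -26 + 2*U (H(U) = 2*(((0 - 2)*5 + U) - 3) = 2*((-2*5 + U) - 3) = 2*((-10 + U) - 3) = 2*(-13 + U) = -26 + 2*U)
X = 226 (X = (216 + (-2 - 1*(-16))) + (-26 + 2*11) = (216 + (-2 + 16)) + (-26 + 22) = (216 + 14) - 4 = 230 - 4 = 226)
X² = 226² = 51076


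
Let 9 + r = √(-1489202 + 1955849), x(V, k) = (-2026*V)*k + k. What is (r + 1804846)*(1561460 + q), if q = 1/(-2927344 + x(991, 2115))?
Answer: 11975437405076354659543/4249350319 + 6635190549105739*√466647/4249350319 ≈ 2.8192e+12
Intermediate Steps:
x(V, k) = k - 2026*V*k (x(V, k) = -2026*V*k + k = k - 2026*V*k)
r = -9 + √466647 (r = -9 + √(-1489202 + 1955849) = -9 + √466647 ≈ 674.12)
q = -1/4249350319 (q = 1/(-2927344 + 2115*(1 - 2026*991)) = 1/(-2927344 + 2115*(1 - 2007766)) = 1/(-2927344 + 2115*(-2007765)) = 1/(-2927344 - 4246422975) = 1/(-4249350319) = -1/4249350319 ≈ -2.3533e-10)
(r + 1804846)*(1561460 + q) = ((-9 + √466647) + 1804846)*(1561460 - 1/4249350319) = (1804837 + √466647)*(6635190549105739/4249350319) = 11975437405076354659543/4249350319 + 6635190549105739*√466647/4249350319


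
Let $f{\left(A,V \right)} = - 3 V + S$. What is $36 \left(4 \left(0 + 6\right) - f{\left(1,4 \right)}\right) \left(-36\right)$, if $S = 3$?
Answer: $-42768$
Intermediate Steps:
$f{\left(A,V \right)} = 3 - 3 V$ ($f{\left(A,V \right)} = - 3 V + 3 = 3 - 3 V$)
$36 \left(4 \left(0 + 6\right) - f{\left(1,4 \right)}\right) \left(-36\right) = 36 \left(4 \left(0 + 6\right) - \left(3 - 12\right)\right) \left(-36\right) = 36 \left(4 \cdot 6 - \left(3 - 12\right)\right) \left(-36\right) = 36 \left(24 - -9\right) \left(-36\right) = 36 \left(24 + 9\right) \left(-36\right) = 36 \cdot 33 \left(-36\right) = 1188 \left(-36\right) = -42768$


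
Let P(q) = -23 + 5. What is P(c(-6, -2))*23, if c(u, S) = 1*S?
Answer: -414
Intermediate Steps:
c(u, S) = S
P(q) = -18
P(c(-6, -2))*23 = -18*23 = -414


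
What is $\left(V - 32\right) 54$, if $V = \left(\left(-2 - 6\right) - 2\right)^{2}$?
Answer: $3672$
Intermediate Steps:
$V = 100$ ($V = \left(\left(-2 - 6\right) - 2\right)^{2} = \left(-8 - 2\right)^{2} = \left(-10\right)^{2} = 100$)
$\left(V - 32\right) 54 = \left(100 - 32\right) 54 = 68 \cdot 54 = 3672$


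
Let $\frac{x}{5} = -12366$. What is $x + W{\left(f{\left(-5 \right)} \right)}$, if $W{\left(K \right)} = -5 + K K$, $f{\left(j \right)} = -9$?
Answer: $-61754$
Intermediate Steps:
$x = -61830$ ($x = 5 \left(-12366\right) = -61830$)
$W{\left(K \right)} = -5 + K^{2}$
$x + W{\left(f{\left(-5 \right)} \right)} = -61830 - \left(5 - \left(-9\right)^{2}\right) = -61830 + \left(-5 + 81\right) = -61830 + 76 = -61754$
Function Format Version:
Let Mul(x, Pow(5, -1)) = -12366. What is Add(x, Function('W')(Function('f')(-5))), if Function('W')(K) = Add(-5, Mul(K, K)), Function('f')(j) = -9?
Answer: -61754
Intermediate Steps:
x = -61830 (x = Mul(5, -12366) = -61830)
Function('W')(K) = Add(-5, Pow(K, 2))
Add(x, Function('W')(Function('f')(-5))) = Add(-61830, Add(-5, Pow(-9, 2))) = Add(-61830, Add(-5, 81)) = Add(-61830, 76) = -61754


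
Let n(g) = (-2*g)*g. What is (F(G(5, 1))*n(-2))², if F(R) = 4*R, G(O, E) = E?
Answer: 1024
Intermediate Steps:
n(g) = -2*g²
(F(G(5, 1))*n(-2))² = ((4*1)*(-2*(-2)²))² = (4*(-2*4))² = (4*(-8))² = (-32)² = 1024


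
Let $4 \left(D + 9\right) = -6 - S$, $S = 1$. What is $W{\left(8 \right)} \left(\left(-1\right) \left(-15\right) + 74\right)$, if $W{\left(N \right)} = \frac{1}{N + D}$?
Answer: $- \frac{356}{11} \approx -32.364$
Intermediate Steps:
$D = - \frac{43}{4}$ ($D = -9 + \frac{-6 - 1}{4} = -9 + \frac{1}{4} \left(-7\right) = -9 - \frac{7}{4} = - \frac{43}{4} \approx -10.75$)
$W{\left(N \right)} = \frac{1}{- \frac{43}{4} + N}$ ($W{\left(N \right)} = \frac{1}{N - \frac{43}{4}} = \frac{1}{- \frac{43}{4} + N}$)
$W{\left(8 \right)} \left(\left(-1\right) \left(-15\right) + 74\right) = \frac{4}{-43 + 4 \cdot 8} \left(\left(-1\right) \left(-15\right) + 74\right) = \frac{4}{-43 + 32} \left(15 + 74\right) = \frac{4}{-11} \cdot 89 = 4 \left(- \frac{1}{11}\right) 89 = \left(- \frac{4}{11}\right) 89 = - \frac{356}{11}$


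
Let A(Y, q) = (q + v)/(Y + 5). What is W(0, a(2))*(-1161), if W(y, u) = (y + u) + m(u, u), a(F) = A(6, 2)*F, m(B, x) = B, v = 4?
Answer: -27864/11 ≈ -2533.1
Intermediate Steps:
A(Y, q) = (4 + q)/(5 + Y) (A(Y, q) = (q + 4)/(Y + 5) = (4 + q)/(5 + Y))
a(F) = 6*F/11 (a(F) = ((4 + 2)/(5 + 6))*F = (6/11)*F = ((1/11)*6)*F = 6*F/11)
W(y, u) = y + 2*u (W(y, u) = (y + u) + u = (u + y) + u = y + 2*u)
W(0, a(2))*(-1161) = (0 + 2*((6/11)*2))*(-1161) = (0 + 2*(12/11))*(-1161) = (0 + 24/11)*(-1161) = (24/11)*(-1161) = -27864/11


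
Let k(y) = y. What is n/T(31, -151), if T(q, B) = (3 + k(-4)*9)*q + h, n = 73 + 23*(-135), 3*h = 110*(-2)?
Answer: 9096/3289 ≈ 2.7656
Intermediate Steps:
h = -220/3 (h = (110*(-2))/3 = (⅓)*(-220) = -220/3 ≈ -73.333)
n = -3032 (n = 73 - 3105 = -3032)
T(q, B) = -220/3 - 33*q (T(q, B) = (3 - 4*9)*q - 220/3 = (3 - 36)*q - 220/3 = -33*q - 220/3 = -220/3 - 33*q)
n/T(31, -151) = -3032/(-220/3 - 33*31) = -3032/(-220/3 - 1023) = -3032/(-3289/3) = -3032*(-3/3289) = 9096/3289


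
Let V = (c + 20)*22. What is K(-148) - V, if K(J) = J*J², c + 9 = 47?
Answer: -3243068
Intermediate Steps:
c = 38 (c = -9 + 47 = 38)
K(J) = J³
V = 1276 (V = (38 + 20)*22 = 58*22 = 1276)
K(-148) - V = (-148)³ - 1*1276 = -3241792 - 1276 = -3243068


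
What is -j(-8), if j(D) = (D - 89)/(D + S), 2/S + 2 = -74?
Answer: -3686/305 ≈ -12.085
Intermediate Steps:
S = -1/38 (S = 2/(-2 - 74) = 2/(-76) = 2*(-1/76) = -1/38 ≈ -0.026316)
j(D) = (-89 + D)/(-1/38 + D) (j(D) = (D - 89)/(D - 1/38) = (-89 + D)/(-1/38 + D))
-j(-8) = -38*(-89 - 8)/(-1 + 38*(-8)) = -38*(-97)/(-1 - 304) = -38*(-97)/(-305) = -38*(-1)*(-97)/305 = -1*3686/305 = -3686/305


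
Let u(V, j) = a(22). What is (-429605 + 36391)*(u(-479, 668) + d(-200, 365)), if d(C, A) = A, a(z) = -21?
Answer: -135265616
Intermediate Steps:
u(V, j) = -21
(-429605 + 36391)*(u(-479, 668) + d(-200, 365)) = (-429605 + 36391)*(-21 + 365) = -393214*344 = -135265616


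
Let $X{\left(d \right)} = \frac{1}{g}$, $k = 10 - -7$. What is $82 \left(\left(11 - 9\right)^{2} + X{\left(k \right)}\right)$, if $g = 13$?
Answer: $\frac{4346}{13} \approx 334.31$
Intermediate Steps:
$k = 17$ ($k = 10 + 7 = 17$)
$X{\left(d \right)} = \frac{1}{13}$
$82 \left(\left(11 - 9\right)^{2} + X{\left(k \right)}\right) = 82 \left(\left(11 - 9\right)^{2} + \frac{1}{13}\right) = 82 \left(2^{2} + \frac{1}{13}\right) = 82 \left(4 + \frac{1}{13}\right) = 82 \cdot \frac{53}{13} = \frac{4346}{13}$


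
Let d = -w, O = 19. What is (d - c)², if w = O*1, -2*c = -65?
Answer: 10609/4 ≈ 2652.3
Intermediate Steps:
c = 65/2 (c = -½*(-65) = 65/2 ≈ 32.500)
w = 19 (w = 19*1 = 19)
d = -19 (d = -1*19 = -19)
(d - c)² = (-19 - 1*65/2)² = (-19 - 65/2)² = (-103/2)² = 10609/4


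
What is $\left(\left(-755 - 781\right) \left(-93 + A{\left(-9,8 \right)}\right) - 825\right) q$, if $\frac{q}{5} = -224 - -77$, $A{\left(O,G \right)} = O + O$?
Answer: $-124708185$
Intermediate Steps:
$A{\left(O,G \right)} = 2 O$
$q = -735$ ($q = 5 \left(-224 - -77\right) = 5 \left(-224 + 77\right) = 5 \left(-147\right) = -735$)
$\left(\left(-755 - 781\right) \left(-93 + A{\left(-9,8 \right)}\right) - 825\right) q = \left(\left(-755 - 781\right) \left(-93 + 2 \left(-9\right)\right) - 825\right) \left(-735\right) = \left(- 1536 \left(-93 - 18\right) - 825\right) \left(-735\right) = \left(\left(-1536\right) \left(-111\right) - 825\right) \left(-735\right) = \left(170496 - 825\right) \left(-735\right) = 169671 \left(-735\right) = -124708185$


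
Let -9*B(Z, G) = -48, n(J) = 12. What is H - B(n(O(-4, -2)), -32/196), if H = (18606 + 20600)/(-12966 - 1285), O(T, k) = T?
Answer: -345634/42753 ≈ -8.0844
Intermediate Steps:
B(Z, G) = 16/3 (B(Z, G) = -⅑*(-48) = 16/3)
H = -39206/14251 (H = 39206/(-14251) = 39206*(-1/14251) = -39206/14251 ≈ -2.7511)
H - B(n(O(-4, -2)), -32/196) = -39206/14251 - 1*16/3 = -39206/14251 - 16/3 = -345634/42753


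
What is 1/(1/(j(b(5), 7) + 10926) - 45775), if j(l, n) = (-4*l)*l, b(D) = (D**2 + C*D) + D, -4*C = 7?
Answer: -36479/1669826221 ≈ -2.1846e-5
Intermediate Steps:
C = -7/4 (C = -1/4*7 = -7/4 ≈ -1.7500)
b(D) = D**2 - 3*D/4 (b(D) = (D**2 - 7*D/4) + D = D**2 - 3*D/4)
j(l, n) = -4*l**2
1/(1/(j(b(5), 7) + 10926) - 45775) = 1/(1/(-4*25*(-3 + 4*5)**2/16 + 10926) - 45775) = 1/(1/(-4*25*(-3 + 20)**2/16 + 10926) - 45775) = 1/(1/(-4*((1/4)*5*17)**2 + 10926) - 45775) = 1/(1/(-4*(85/4)**2 + 10926) - 45775) = 1/(1/(-4*7225/16 + 10926) - 45775) = 1/(1/(-7225/4 + 10926) - 45775) = 1/(1/(36479/4) - 45775) = 1/(4/36479 - 45775) = 1/(-1669826221/36479) = -36479/1669826221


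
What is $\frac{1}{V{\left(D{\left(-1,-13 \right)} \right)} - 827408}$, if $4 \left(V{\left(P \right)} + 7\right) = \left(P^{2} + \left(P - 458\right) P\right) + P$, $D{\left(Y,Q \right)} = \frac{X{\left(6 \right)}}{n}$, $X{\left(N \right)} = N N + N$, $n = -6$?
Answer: $- \frac{4}{3306363} \approx -1.2098 \cdot 10^{-6}$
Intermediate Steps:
$X{\left(N \right)} = N + N^{2}$ ($X{\left(N \right)} = N^{2} + N = N + N^{2}$)
$D{\left(Y,Q \right)} = -7$ ($D{\left(Y,Q \right)} = \frac{6 \left(1 + 6\right)}{-6} = 6 \cdot 7 \left(- \frac{1}{6}\right) = 42 \left(- \frac{1}{6}\right) = -7$)
$V{\left(P \right)} = -7 + \frac{P}{4} + \frac{P^{2}}{4} + \frac{P \left(-458 + P\right)}{4}$ ($V{\left(P \right)} = -7 + \frac{\left(P^{2} + \left(P - 458\right) P\right) + P}{4} = -7 + \frac{\left(P^{2} + \left(-458 + P\right) P\right) + P}{4} = -7 + \frac{\left(P^{2} + P \left(-458 + P\right)\right) + P}{4} = -7 + \frac{P + P^{2} + P \left(-458 + P\right)}{4} = -7 + \left(\frac{P}{4} + \frac{P^{2}}{4} + \frac{P \left(-458 + P\right)}{4}\right) = -7 + \frac{P}{4} + \frac{P^{2}}{4} + \frac{P \left(-458 + P\right)}{4}$)
$\frac{1}{V{\left(D{\left(-1,-13 \right)} \right)} - 827408} = \frac{1}{\left(-7 + \frac{\left(-7\right)^{2}}{2} - - \frac{3199}{4}\right) - 827408} = \frac{1}{\left(-7 + \frac{1}{2} \cdot 49 + \frac{3199}{4}\right) - 827408} = \frac{1}{\left(-7 + \frac{49}{2} + \frac{3199}{4}\right) - 827408} = \frac{1}{\frac{3269}{4} - 827408} = \frac{1}{- \frac{3306363}{4}} = - \frac{4}{3306363}$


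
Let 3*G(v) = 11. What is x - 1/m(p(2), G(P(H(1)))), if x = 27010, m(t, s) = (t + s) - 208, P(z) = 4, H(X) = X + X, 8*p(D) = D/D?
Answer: 132376034/4901 ≈ 27010.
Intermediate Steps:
p(D) = ⅛ (p(D) = (D/D)/8 = (⅛)*1 = ⅛)
H(X) = 2*X
G(v) = 11/3 (G(v) = (⅓)*11 = 11/3)
m(t, s) = -208 + s + t (m(t, s) = (s + t) - 208 = -208 + s + t)
x - 1/m(p(2), G(P(H(1)))) = 27010 - 1/(-208 + 11/3 + ⅛) = 27010 - 1/(-4901/24) = 27010 - 1*(-24/4901) = 27010 + 24/4901 = 132376034/4901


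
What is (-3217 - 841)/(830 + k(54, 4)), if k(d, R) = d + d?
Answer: -2029/469 ≈ -4.3262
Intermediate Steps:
k(d, R) = 2*d
(-3217 - 841)/(830 + k(54, 4)) = (-3217 - 841)/(830 + 2*54) = -4058/(830 + 108) = -4058/938 = -4058*1/938 = -2029/469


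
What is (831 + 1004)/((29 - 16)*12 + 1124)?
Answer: 367/256 ≈ 1.4336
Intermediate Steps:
(831 + 1004)/((29 - 16)*12 + 1124) = 1835/(13*12 + 1124) = 1835/(156 + 1124) = 1835/1280 = 1835*(1/1280) = 367/256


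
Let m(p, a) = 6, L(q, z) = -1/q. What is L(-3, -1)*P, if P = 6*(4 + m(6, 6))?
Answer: 20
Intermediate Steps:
P = 60 (P = 6*(4 + 6) = 6*10 = 60)
L(-3, -1)*P = -1/(-3)*60 = -1*(-⅓)*60 = (⅓)*60 = 20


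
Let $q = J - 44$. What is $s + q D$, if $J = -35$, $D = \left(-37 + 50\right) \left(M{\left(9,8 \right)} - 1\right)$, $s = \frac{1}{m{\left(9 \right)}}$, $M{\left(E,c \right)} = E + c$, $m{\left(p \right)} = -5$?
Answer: $- \frac{82161}{5} \approx -16432.0$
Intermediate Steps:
$s = - \frac{1}{5}$ ($s = \frac{1}{-5} = - \frac{1}{5} \approx -0.2$)
$D = 208$ ($D = \left(-37 + 50\right) \left(\left(9 + 8\right) - 1\right) = 13 \left(17 - 1\right) = 13 \cdot 16 = 208$)
$q = -79$ ($q = -35 - 44 = -79$)
$s + q D = - \frac{1}{5} - 16432 = - \frac{82161}{5}$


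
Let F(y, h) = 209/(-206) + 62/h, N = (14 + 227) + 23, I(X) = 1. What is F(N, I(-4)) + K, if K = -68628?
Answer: -14124805/206 ≈ -68567.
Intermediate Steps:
N = 264 (N = 241 + 23 = 264)
F(y, h) = -209/206 + 62/h (F(y, h) = 209*(-1/206) + 62/h = -209/206 + 62/h)
F(N, I(-4)) + K = (-209/206 + 62/1) - 68628 = (-209/206 + 62*1) - 68628 = (-209/206 + 62) - 68628 = 12563/206 - 68628 = -14124805/206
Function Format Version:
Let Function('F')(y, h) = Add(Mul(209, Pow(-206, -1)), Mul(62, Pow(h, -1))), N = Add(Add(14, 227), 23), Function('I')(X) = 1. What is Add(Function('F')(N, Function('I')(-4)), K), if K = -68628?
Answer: Rational(-14124805, 206) ≈ -68567.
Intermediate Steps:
N = 264 (N = Add(241, 23) = 264)
Function('F')(y, h) = Add(Rational(-209, 206), Mul(62, Pow(h, -1))) (Function('F')(y, h) = Add(Mul(209, Rational(-1, 206)), Mul(62, Pow(h, -1))) = Add(Rational(-209, 206), Mul(62, Pow(h, -1))))
Add(Function('F')(N, Function('I')(-4)), K) = Add(Add(Rational(-209, 206), Mul(62, Pow(1, -1))), -68628) = Add(Add(Rational(-209, 206), Mul(62, 1)), -68628) = Add(Add(Rational(-209, 206), 62), -68628) = Add(Rational(12563, 206), -68628) = Rational(-14124805, 206)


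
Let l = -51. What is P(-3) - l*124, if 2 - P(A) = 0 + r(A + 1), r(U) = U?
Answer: 6328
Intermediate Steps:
P(A) = 1 - A (P(A) = 2 - (0 + (A + 1)) = 2 - (0 + (1 + A)) = 2 - (1 + A) = 2 + (-1 - A) = 1 - A)
P(-3) - l*124 = (1 - 1*(-3)) - 1*(-51)*124 = (1 + 3) + 51*124 = 4 + 6324 = 6328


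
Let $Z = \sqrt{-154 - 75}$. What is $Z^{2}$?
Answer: $-229$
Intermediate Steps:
$Z = i \sqrt{229}$ ($Z = \sqrt{-229} = i \sqrt{229} \approx 15.133 i$)
$Z^{2} = \left(i \sqrt{229}\right)^{2} = -229$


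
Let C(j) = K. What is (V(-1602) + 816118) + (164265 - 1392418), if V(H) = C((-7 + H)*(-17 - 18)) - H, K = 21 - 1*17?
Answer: -410429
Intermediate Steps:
K = 4 (K = 21 - 17 = 4)
C(j) = 4
V(H) = 4 - H
(V(-1602) + 816118) + (164265 - 1392418) = ((4 - 1*(-1602)) + 816118) + (164265 - 1392418) = ((4 + 1602) + 816118) - 1228153 = (1606 + 816118) - 1228153 = 817724 - 1228153 = -410429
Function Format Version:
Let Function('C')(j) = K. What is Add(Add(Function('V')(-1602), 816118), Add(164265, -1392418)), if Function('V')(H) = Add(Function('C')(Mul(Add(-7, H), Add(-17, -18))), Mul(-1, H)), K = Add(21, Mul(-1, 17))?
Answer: -410429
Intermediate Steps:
K = 4 (K = Add(21, -17) = 4)
Function('C')(j) = 4
Function('V')(H) = Add(4, Mul(-1, H))
Add(Add(Function('V')(-1602), 816118), Add(164265, -1392418)) = Add(Add(Add(4, Mul(-1, -1602)), 816118), Add(164265, -1392418)) = Add(Add(Add(4, 1602), 816118), -1228153) = Add(Add(1606, 816118), -1228153) = Add(817724, -1228153) = -410429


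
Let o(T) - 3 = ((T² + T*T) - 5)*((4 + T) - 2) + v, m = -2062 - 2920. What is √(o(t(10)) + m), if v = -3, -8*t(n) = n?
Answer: I*√318938/8 ≈ 70.593*I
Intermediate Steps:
t(n) = -n/8
m = -4982
o(T) = (-5 + 2*T²)*(2 + T) (o(T) = 3 + (((T² + T*T) - 5)*((4 + T) - 2) - 3) = 3 + (((T² + T²) - 5)*(2 + T) - 3) = 3 + ((2*T² - 5)*(2 + T) - 3) = 3 + ((-5 + 2*T²)*(2 + T) - 3) = 3 + (-3 + (-5 + 2*T²)*(2 + T)) = (-5 + 2*T²)*(2 + T))
√(o(t(10)) + m) = √((-10 - (-5)*10/8 + 2*(-⅛*10)³ + 4*(-⅛*10)²) - 4982) = √((-10 - 5*(-5/4) + 2*(-5/4)³ + 4*(-5/4)²) - 4982) = √((-10 + 25/4 + 2*(-125/64) + 4*(25/16)) - 4982) = √((-10 + 25/4 - 125/32 + 25/4) - 4982) = √(-45/32 - 4982) = √(-159469/32) = I*√318938/8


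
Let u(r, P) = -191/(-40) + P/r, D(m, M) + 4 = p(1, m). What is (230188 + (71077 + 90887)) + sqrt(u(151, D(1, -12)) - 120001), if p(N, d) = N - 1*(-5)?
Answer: 392152 + 3*I*sqrt(121601494410)/3020 ≈ 3.9215e+5 + 346.4*I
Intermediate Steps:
p(N, d) = 5 + N (p(N, d) = N + 5 = 5 + N)
D(m, M) = 2 (D(m, M) = -4 + (5 + 1) = -4 + 6 = 2)
u(r, P) = 191/40 + P/r (u(r, P) = -191*(-1/40) + P/r = 191/40 + P/r)
(230188 + (71077 + 90887)) + sqrt(u(151, D(1, -12)) - 120001) = (230188 + (71077 + 90887)) + sqrt((191/40 + 2/151) - 120001) = (230188 + 161964) + sqrt((191/40 + 2*(1/151)) - 120001) = 392152 + sqrt((191/40 + 2/151) - 120001) = 392152 + sqrt(28921/6040 - 120001) = 392152 + sqrt(-724777119/6040) = 392152 + 3*I*sqrt(121601494410)/3020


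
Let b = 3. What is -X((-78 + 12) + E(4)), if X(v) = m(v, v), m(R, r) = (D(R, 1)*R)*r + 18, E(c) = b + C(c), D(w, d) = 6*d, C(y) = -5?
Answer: -27762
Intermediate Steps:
E(c) = -2 (E(c) = 3 - 5 = -2)
m(R, r) = 18 + 6*R*r (m(R, r) = ((6*1)*R)*r + 18 = (6*R)*r + 18 = 6*R*r + 18 = 18 + 6*R*r)
X(v) = 18 + 6*v**2 (X(v) = 18 + 6*v*v = 18 + 6*v**2)
-X((-78 + 12) + E(4)) = -(18 + 6*((-78 + 12) - 2)**2) = -(18 + 6*(-66 - 2)**2) = -(18 + 6*(-68)**2) = -(18 + 6*4624) = -(18 + 27744) = -1*27762 = -27762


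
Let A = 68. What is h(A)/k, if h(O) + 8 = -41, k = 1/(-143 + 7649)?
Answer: -367794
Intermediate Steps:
k = 1/7506 ≈ 0.00013323
h(O) = -49 (h(O) = -8 - 41 = -49)
h(A)/k = -49/1/7506 = -49*7506 = -367794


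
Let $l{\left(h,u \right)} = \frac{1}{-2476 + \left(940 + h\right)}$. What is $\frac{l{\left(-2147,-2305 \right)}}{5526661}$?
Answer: $- \frac{1}{20354692463} \approx -4.9129 \cdot 10^{-11}$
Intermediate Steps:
$l{\left(h,u \right)} = \frac{1}{-1536 + h}$
$\frac{l{\left(-2147,-2305 \right)}}{5526661} = \frac{1}{\left(-1536 - 2147\right) 5526661} = \frac{1}{-3683} \cdot \frac{1}{5526661} = \left(- \frac{1}{3683}\right) \frac{1}{5526661} = - \frac{1}{20354692463}$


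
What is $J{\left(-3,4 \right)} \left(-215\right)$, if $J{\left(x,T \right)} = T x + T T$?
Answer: $-860$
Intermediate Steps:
$J{\left(x,T \right)} = T^{2} + T x$ ($J{\left(x,T \right)} = T x + T^{2} = T^{2} + T x$)
$J{\left(-3,4 \right)} \left(-215\right) = 4 \left(4 - 3\right) \left(-215\right) = 4 \cdot 1 \left(-215\right) = 4 \left(-215\right) = -860$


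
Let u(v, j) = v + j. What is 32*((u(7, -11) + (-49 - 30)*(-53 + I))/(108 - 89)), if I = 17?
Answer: 90880/19 ≈ 4783.2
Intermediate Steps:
u(v, j) = j + v
32*((u(7, -11) + (-49 - 30)*(-53 + I))/(108 - 89)) = 32*(((-11 + 7) + (-49 - 30)*(-53 + 17))/(108 - 89)) = 32*((-4 - 79*(-36))/19) = 32*((-4 + 2844)*(1/19)) = 32*(2840*(1/19)) = 32*(2840/19) = 90880/19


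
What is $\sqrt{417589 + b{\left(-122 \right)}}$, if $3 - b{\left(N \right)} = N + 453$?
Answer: $13 \sqrt{2469} \approx 645.96$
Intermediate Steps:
$b{\left(N \right)} = -450 - N$ ($b{\left(N \right)} = 3 - \left(N + 453\right) = 3 - \left(453 + N\right) = -450 - N$)
$\sqrt{417589 + b{\left(-122 \right)}} = \sqrt{417589 - 328} = \sqrt{417261} = 13 \sqrt{2469}$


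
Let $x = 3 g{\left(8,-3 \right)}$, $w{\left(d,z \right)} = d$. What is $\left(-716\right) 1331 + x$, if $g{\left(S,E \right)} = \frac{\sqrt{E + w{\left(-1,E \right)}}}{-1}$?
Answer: $-952996 - 6 i \approx -9.53 \cdot 10^{5} - 6.0 i$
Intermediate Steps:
$g{\left(S,E \right)} = - \sqrt{-1 + E}$ ($g{\left(S,E \right)} = \frac{\sqrt{E - 1}}{-1} = \sqrt{-1 + E} \left(-1\right) = - \sqrt{-1 + E}$)
$x = - 6 i$ ($x = 3 \left(- \sqrt{-1 - 3}\right) = 3 \left(- \sqrt{-4}\right) = 3 \left(- 2 i\right) = - 6 i \approx - 6.0 i$)
$\left(-716\right) 1331 + x = \left(-716\right) 1331 - 6 i = -952996 - 6 i$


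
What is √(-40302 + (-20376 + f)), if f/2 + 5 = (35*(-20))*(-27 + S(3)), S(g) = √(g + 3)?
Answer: 2*√(-5722 - 350*√6) ≈ 162.23*I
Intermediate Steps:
S(g) = √(3 + g)
f = 37790 - 1400*√6 (f = -10 + 2*((35*(-20))*(-27 + √(3 + 3))) = -10 + 2*(-700*(-27 + √6)) = -10 + 2*(18900 - 700*√6) = -10 + (37800 - 1400*√6) = 37790 - 1400*√6 ≈ 34361.)
√(-40302 + (-20376 + f)) = √(-40302 + (-20376 + (37790 - 1400*√6))) = √(-40302 + (17414 - 1400*√6)) = √(-22888 - 1400*√6)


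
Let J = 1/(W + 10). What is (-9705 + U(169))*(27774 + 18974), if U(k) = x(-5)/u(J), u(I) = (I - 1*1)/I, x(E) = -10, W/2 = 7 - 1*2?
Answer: -8619629980/19 ≈ -4.5366e+8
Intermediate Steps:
W = 10 (W = 2*(7 - 1*2) = 2*(7 - 2) = 2*5 = 10)
J = 1/20 (J = 1/(10 + 10) = 1/20 ≈ 0.050000)
u(I) = (-1 + I)/I (u(I) = (I - 1)/I = (-1 + I)/I)
U(k) = 10/19 (U(k) = -10*1/(20*(-1 + 1/20)) = -10/(20*(-19/20)) = -10/(-19) = -10*(-1/19) = 10/19)
(-9705 + U(169))*(27774 + 18974) = (-9705 + 10/19)*(27774 + 18974) = -184385/19*46748 = -8619629980/19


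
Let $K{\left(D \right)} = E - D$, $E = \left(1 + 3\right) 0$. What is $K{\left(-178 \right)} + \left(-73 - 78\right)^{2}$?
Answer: $22979$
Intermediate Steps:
$E = 0$ ($E = 4 \cdot 0 = 0$)
$K{\left(D \right)} = - D$ ($K{\left(D \right)} = 0 - D = - D$)
$K{\left(-178 \right)} + \left(-73 - 78\right)^{2} = \left(-1\right) \left(-178\right) + \left(-73 - 78\right)^{2} = 178 + \left(-151\right)^{2} = 178 + 22801 = 22979$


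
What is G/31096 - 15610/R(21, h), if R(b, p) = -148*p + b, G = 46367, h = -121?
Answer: 345905383/557520184 ≈ 0.62044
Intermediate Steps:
R(b, p) = b - 148*p
G/31096 - 15610/R(21, h) = 46367/31096 - 15610/(21 - 148*(-121)) = 46367*(1/31096) - 15610/(21 + 17908) = 46367/31096 - 15610/17929 = 345905383/557520184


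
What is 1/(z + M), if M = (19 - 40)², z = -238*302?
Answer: -1/71435 ≈ -1.3999e-5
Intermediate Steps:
z = -71876
M = 441 (M = (-21)² = 441)
1/(z + M) = 1/(-71876 + 441) = 1/(-71435) = -1/71435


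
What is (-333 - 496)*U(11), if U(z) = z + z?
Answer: -18238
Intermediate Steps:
U(z) = 2*z
(-333 - 496)*U(11) = (-333 - 496)*(2*11) = -829*22 = -18238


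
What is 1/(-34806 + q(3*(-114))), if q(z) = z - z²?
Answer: -1/152112 ≈ -6.5741e-6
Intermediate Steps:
1/(-34806 + q(3*(-114))) = 1/(-34806 + (3*(-114))*(1 - 3*(-114))) = 1/(-34806 - 342*(1 - 1*(-342))) = 1/(-34806 - 342*(1 + 342)) = 1/(-34806 - 342*343) = 1/(-34806 - 117306) = 1/(-152112) = -1/152112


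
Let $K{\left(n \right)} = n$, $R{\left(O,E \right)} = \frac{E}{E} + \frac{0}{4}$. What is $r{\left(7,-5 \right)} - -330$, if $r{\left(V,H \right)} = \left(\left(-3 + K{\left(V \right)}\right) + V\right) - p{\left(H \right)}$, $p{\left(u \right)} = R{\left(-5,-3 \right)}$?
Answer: $340$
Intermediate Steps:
$R{\left(O,E \right)} = 1$ ($R{\left(O,E \right)} = 1 + 0 \cdot \frac{1}{4} = 1 + 0 = 1$)
$p{\left(u \right)} = 1$
$r{\left(V,H \right)} = -4 + 2 V$ ($r{\left(V,H \right)} = \left(\left(-3 + V\right) + V\right) - 1 = \left(-3 + 2 V\right) - 1 = -4 + 2 V$)
$r{\left(7,-5 \right)} - -330 = \left(-4 + 2 \cdot 7\right) - -330 = \left(-4 + 14\right) + 330 = 10 + 330 = 340$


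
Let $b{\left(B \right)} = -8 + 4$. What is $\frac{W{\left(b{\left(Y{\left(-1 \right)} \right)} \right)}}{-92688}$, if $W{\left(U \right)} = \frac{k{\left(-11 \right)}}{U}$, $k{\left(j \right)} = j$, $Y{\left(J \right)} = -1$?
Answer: $- \frac{11}{370752} \approx -2.9669 \cdot 10^{-5}$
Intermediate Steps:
$b{\left(B \right)} = -4$
$W{\left(U \right)} = - \frac{11}{U}$
$\frac{W{\left(b{\left(Y{\left(-1 \right)} \right)} \right)}}{-92688} = \frac{\left(-11\right) \frac{1}{-4}}{-92688} = \left(-11\right) \left(- \frac{1}{4}\right) \left(- \frac{1}{92688}\right) = \frac{11}{4} \left(- \frac{1}{92688}\right) = - \frac{11}{370752}$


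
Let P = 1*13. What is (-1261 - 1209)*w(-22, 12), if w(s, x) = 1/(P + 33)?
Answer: -1235/23 ≈ -53.696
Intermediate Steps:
P = 13
w(s, x) = 1/46 (w(s, x) = 1/(13 + 33) = 1/46)
(-1261 - 1209)*w(-22, 12) = (-1261 - 1209)*(1/46) = -2470*1/46 = -1235/23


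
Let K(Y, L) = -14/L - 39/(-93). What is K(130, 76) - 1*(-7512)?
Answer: 8849413/1178 ≈ 7512.2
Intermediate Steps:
K(Y, L) = 13/31 - 14/L (K(Y, L) = -14/L - 39*(-1/93) = -14/L + 13/31 = 13/31 - 14/L)
K(130, 76) - 1*(-7512) = (13/31 - 14/76) - 1*(-7512) = (13/31 - 14*1/76) + 7512 = (13/31 - 7/38) + 7512 = 277/1178 + 7512 = 8849413/1178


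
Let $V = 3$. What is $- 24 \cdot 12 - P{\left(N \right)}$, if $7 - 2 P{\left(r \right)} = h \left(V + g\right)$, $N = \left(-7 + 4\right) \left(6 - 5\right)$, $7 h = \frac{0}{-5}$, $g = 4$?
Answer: $- \frac{583}{2} \approx -291.5$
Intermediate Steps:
$h = 0$ ($h = \frac{0 \frac{1}{-5}}{7} = \frac{0 \left(- \frac{1}{5}\right)}{7} = \frac{1}{7} \cdot 0 = 0$)
$N = -3$ ($N = \left(-3\right) 1 = -3$)
$P{\left(r \right)} = \frac{7}{2}$ ($P{\left(r \right)} = \frac{7}{2} - \frac{0 \left(3 + 4\right)}{2} = \frac{7}{2} - \frac{0 \cdot 7}{2} = \frac{7}{2} - 0 = \frac{7}{2} + 0 = \frac{7}{2}$)
$- 24 \cdot 12 - P{\left(N \right)} = - 24 \cdot 12 - \frac{7}{2} = \left(-1\right) 288 - \frac{7}{2} = -288 - \frac{7}{2} = - \frac{583}{2}$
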